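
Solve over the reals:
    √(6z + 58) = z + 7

Square both sides: 6z + 58 = (z + 7)².
Expand and rearrange: z² + 8z - 9 = 0.
Solving gives z = 1 or z = -9.
Check each candidate in the original equation:
  z = 1: √(64) = 8, while z + 7 = 8 — valid.
  z = -9: √(4) = 2, while z + 7 = -2 — extraneous.

z = 1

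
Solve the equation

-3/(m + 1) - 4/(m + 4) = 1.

m = -10 or m = -2

Multiply both sides by (m + 1)(m + 4):
-3(m + 4) - 4(m + 1) = (m + 1)(m + 4).
Expand and collect terms: m^2 + 12m + 20 = 0.
Factor or apply the quadratic formula: m = -2 or m = -10.
Neither value makes a denominator zero (m != -1, m != -4), so both are valid.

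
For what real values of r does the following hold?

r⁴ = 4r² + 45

r = -3 or r = 3

Let u = r². The equation becomes u² - 4u - 45 = 0.
Factor: (u + 5)(u - 9) = 0, so u = -5 or u = 9.
r² = -5 < 0 has no real solution.
r² = 9 gives r = ±3.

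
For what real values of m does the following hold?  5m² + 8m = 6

Rearrange to standard form: 5m² + 8m - 6 = 0.
Discriminant: (8)² − 4·5·(-6) = 184.
Quadratic formula: m = (-8 ± √184) / 10.
So m = -4/5 + √(46)/5 ≈ 0.5565 or m = -√(46)/5 - 4/5 ≈ -2.1565.

m = -2.1565 or m = 0.5565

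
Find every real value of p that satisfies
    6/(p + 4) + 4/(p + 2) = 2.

Multiply both sides by (p + 4)(p + 2):
6(p + 2) + 4(p + 4) = 2(p + 4)(p + 2).
Expand and collect terms: 2p² + 2p - 12 = 0.
Factor or apply the quadratic formula: p = 2 or p = -3.
Neither value makes a denominator zero (p ≠ -4, p ≠ -2), so both are valid.

p = -3 or p = 2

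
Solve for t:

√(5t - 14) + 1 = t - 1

t = 3 or t = 6

Isolate the radical: √(5t - 14) = t - 2.
Square both sides: 5t - 14 = (t - 2)².
Expand and rearrange: t² - 9t + 18 = 0.
Solving gives t = 6 or t = 3.
Check each candidate in the original equation:
  t = 6: √(16) = 4, while t - 2 = 4 — valid.
  t = 3: √(1) = 1, while t - 2 = 1 — valid.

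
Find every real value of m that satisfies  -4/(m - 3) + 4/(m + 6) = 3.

Multiply both sides by (m - 3)(m + 6):
-4(m + 6) + 4(m - 3) = 3(m - 3)(m + 6).
Expand and collect terms: 3m^2 + 9m - 18 = 0.
By the quadratic formula, m = (-9 +/- sqrt(297)) / 6, so m ~= 1.3723 or m ~= -4.3723.
Neither value makes a denominator zero (m != 3, m != -6), so both are valid.

m = -4.3723 or m = 1.3723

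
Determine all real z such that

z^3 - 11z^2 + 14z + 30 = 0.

Possible rational roots are divisors of 30. Testing z = 3 gives 0, so (z - 3) is a factor.
Divide: z^3 - 11z^2 + 14z + 30 = (z - 3)(z^2 - 8z - 10).
Apply the quadratic formula to z^2 - 8z - 10 = 0: z = (8 +/- sqrt(104))/2, i.e. z ~= 9.099 or z ~= -1.099.

z = -1.099 or z = 3 or z = 9.099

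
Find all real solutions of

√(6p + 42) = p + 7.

p = -7 or p = -1

Square both sides: 6p + 42 = (p + 7)².
Expand and rearrange: p² + 8p + 7 = 0.
Solving gives p = -1 or p = -7.
Check each candidate in the original equation:
  p = -1: √(36) = 6, while p + 7 = 6 — valid.
  p = -7: √(0) = 0, while p + 7 = 0 — valid.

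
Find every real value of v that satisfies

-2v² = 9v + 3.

Rearrange to standard form: -2v² - 9v - 3 = 0.
Discriminant: (-9)² − 4·(-2)·(-3) = 57.
Quadratic formula: v = (9 ± √57) / (-4).
So v = -9/4 - √(57)/4 ≈ -4.1375 or v = -9/4 + √(57)/4 ≈ -0.3625.

v = -4.1375 or v = -0.3625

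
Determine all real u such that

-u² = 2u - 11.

Rearrange to standard form: -u² - 2u + 11 = 0.
Discriminant: (-2)² − 4·(-1)·11 = 48.
Quadratic formula: u = (2 ± √48) / (-2).
So u = -2·√(3) - 1 ≈ -4.4641 or u = -1 + 2·√(3) ≈ 2.4641.

u = -4.4641 or u = 2.4641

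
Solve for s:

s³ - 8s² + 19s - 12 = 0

s = 1 or s = 3 or s = 4

Possible rational roots are divisors of -12. Testing s = 3 gives 0, so (s - 3) is a factor.
Divide: s³ - 8s² + 19s - 12 = (s - 3)(s² - 5s + 4).
Factor the quadratic: s = 4 or s = 1.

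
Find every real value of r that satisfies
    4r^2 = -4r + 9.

Rearrange to standard form: 4r^2 + 4r - 9 = 0.
Discriminant: (4)^2 - 4*4*(-9) = 160.
Quadratic formula: r = (-4 +/- sqrt(160)) / 8.
So r = -1/2 + sqrt(10)/2 ~= 1.0811 or r = -sqrt(10)/2 - 1/2 ~= -2.0811.

r = -2.0811 or r = 1.0811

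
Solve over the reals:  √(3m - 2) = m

m = 1 or m = 2

Square both sides: 3m - 2 = (m)².
Expand and rearrange: m² - 3m + 2 = 0.
Solving gives m = 2 or m = 1.
Check each candidate in the original equation:
  m = 2: √(4) = 2, while m = 2 — valid.
  m = 1: √(1) = 1, while m = 1 — valid.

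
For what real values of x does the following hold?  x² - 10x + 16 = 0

x = 2 or x = 8

Factor: (x - 8)(x - 2) = 0.
So x = 8 or x = 2.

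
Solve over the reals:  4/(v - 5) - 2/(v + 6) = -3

Multiply both sides by (v - 5)(v + 6):
4(v + 6) - 2(v - 5) = -3(v - 5)(v + 6).
Expand and collect terms: -3v^2 - 5v + 56 = 0.
By the quadratic formula, v = (5 +/- sqrt(697)) / -6, so v ~= -5.2335 or v ~= 3.5668.
Neither value makes a denominator zero (v != 5, v != -6), so both are valid.

v = -5.2335 or v = 3.5668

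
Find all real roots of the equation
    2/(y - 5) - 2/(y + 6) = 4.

y = -6.4791 or y = 5.4791

Multiply both sides by (y - 5)(y + 6):
2(y + 6) - 2(y - 5) = 4(y - 5)(y + 6).
Expand and collect terms: 4y^2 + 4y - 142 = 0.
By the quadratic formula, y = (-4 +/- sqrt(2288)) / 8, so y ~= 5.4791 or y ~= -6.4791.
Neither value makes a denominator zero (y != 5, y != -6), so both are valid.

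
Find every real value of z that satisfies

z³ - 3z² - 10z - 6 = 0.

z = -1.1623 or z = -1 or z = 5.1623

Possible rational roots are divisors of -6. Testing z = -1 gives 0, so (z + 1) is a factor.
Divide: z³ - 3z² - 10z - 6 = (z + 1)(z² - 4z - 6).
Apply the quadratic formula to z² - 4z - 6 = 0: z = (4 ± √40)/2, i.e. z ≈ 5.1623 or z ≈ -1.1623.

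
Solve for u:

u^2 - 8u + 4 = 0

u = 0.5359 or u = 7.4641

Discriminant: (-8)^2 - 4*1*4 = 48.
Quadratic formula: u = (8 +/- sqrt(48)) / 2.
So u = 2*sqrt(3) + 4 ~= 7.4641 or u = 4 - 2*sqrt(3) ~= 0.5359.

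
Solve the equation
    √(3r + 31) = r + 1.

Square both sides: 3r + 31 = (r + 1)².
Expand and rearrange: r² - r - 30 = 0.
Solving gives r = 6 or r = -5.
Check each candidate in the original equation:
  r = 6: √(49) = 7, while r + 1 = 7 — valid.
  r = -5: √(16) = 4, while r + 1 = -4 — extraneous.

r = 6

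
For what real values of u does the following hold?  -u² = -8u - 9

u = -1 or u = 9

Bring every term to one side: -u² + 8u + 9 = 0.
Factor: -1(u - 9)(u + 1) = 0.
So u = 9 or u = -1.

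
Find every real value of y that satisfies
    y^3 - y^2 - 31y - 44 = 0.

y = -4 or y = -1.6533 or y = 6.6533

Possible rational roots are divisors of -44. Testing y = -4 gives 0, so (y + 4) is a factor.
Divide: y^3 - y^2 - 31y - 44 = (y + 4)(y^2 - 5y - 11).
Apply the quadratic formula to y^2 - 5y - 11 = 0: y = (5 +/- sqrt(69))/2, i.e. y ~= 6.6533 or y ~= -1.6533.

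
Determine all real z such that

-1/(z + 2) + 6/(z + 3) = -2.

Multiply both sides by (z + 2)(z + 3):
-(z + 3) + 6(z + 2) = -2(z + 2)(z + 3).
Expand and collect terms: -2z^2 - 15z - 21 = 0.
By the quadratic formula, z = (15 +/- sqrt(57)) / -4, so z ~= -5.6375 or z ~= -1.8625.
Neither value makes a denominator zero (z != -2, z != -3), so both are valid.

z = -5.6375 or z = -1.8625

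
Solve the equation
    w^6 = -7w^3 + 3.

w = -1.9491 or w = 0.7399

Let u = w^3. The equation becomes u^2 + 7u - 3 = 0.
By the quadratic formula, u = -7/2 + sqrt(61)/2 or u = -sqrt(61)/2 - 7/2.
w^3 = -7/2 + sqrt(61)/2 gives w = (-7/2 + sqrt(61)/2)^(1/3) ~= 0.7399.
w^3 = -sqrt(61)/2 - 7/2 gives w = -(7/2 + sqrt(61)/2)^(1/3) ~= -1.9491.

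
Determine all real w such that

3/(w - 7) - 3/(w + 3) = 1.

Multiply both sides by (w - 7)(w + 3):
3(w + 3) - 3(w - 7) = (w - 7)(w + 3).
Expand and collect terms: w^2 - 4w - 51 = 0.
By the quadratic formula, w = (4 +/- sqrt(220)) / 2, so w ~= 9.4162 or w ~= -5.4162.
Neither value makes a denominator zero (w != 7, w != -3), so both are valid.

w = -5.4162 or w = 9.4162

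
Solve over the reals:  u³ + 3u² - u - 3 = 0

u = -3 or u = -1 or u = 1

Possible rational roots are divisors of -3. Testing u = -1 gives 0, so (u + 1) is a factor.
Divide: u³ + 3u² - u - 3 = (u + 1)(u² + 2u - 3).
Factor the quadratic: u = 1 or u = -3.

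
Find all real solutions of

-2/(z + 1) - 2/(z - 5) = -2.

z = -0.1623 or z = 6.1623

Multiply both sides by (z + 1)(z - 5):
-2(z - 5) - 2(z + 1) = -2(z + 1)(z - 5).
Expand and collect terms: -2z² + 12z + 2 = 0.
By the quadratic formula, z = (-12 ± √160) / -4, so z ≈ -0.1623 or z ≈ 6.1623.
Neither value makes a denominator zero (z ≠ -1, z ≠ 5), so both are valid.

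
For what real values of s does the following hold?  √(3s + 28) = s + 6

s = -1

Square both sides: 3s + 28 = (s + 6)².
Expand and rearrange: s² + 9s + 8 = 0.
Solving gives s = -1 or s = -8.
Check each candidate in the original equation:
  s = -1: √(25) = 5, while s + 6 = 5 — valid.
  s = -8: √(4) = 2, while s + 6 = -2 — extraneous.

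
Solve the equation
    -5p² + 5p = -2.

Rearrange to standard form: -5p² + 5p + 2 = 0.
Discriminant: (5)² − 4·(-5)·2 = 65.
Quadratic formula: p = (-5 ± √65) / (-10).
So p = 1/2 - √(65)/10 ≈ -0.3062 or p = 1/2 + √(65)/10 ≈ 1.3062.

p = -0.3062 or p = 1.3062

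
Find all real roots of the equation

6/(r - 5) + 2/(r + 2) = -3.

r = -2.8929 or r = 3.2263

Multiply both sides by (r - 5)(r + 2):
6(r + 2) + 2(r - 5) = -3(r - 5)(r + 2).
Expand and collect terms: -3r² + r + 28 = 0.
By the quadratic formula, r = (-1 ± √337) / -6, so r ≈ -2.8929 or r ≈ 3.2263.
Neither value makes a denominator zero (r ≠ 5, r ≠ -2), so both are valid.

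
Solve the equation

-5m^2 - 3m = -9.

Rearrange to standard form: -5m^2 - 3m + 9 = 0.
Discriminant: (-3)^2 - 4*(-5)*9 = 189.
Quadratic formula: m = (3 +/- sqrt(189)) / (-10).
So m = -3*sqrt(21)/10 - 3/10 ~= -1.6748 or m = -3/10 + 3*sqrt(21)/10 ~= 1.0748.

m = -1.6748 or m = 1.0748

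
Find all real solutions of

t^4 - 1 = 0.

Let u = t^2. The equation becomes u^2 - 1 = 0.
Factor: (u + 1)(u - 1) = 0, so u = -1 or u = 1.
t^2 = -1 < 0 has no real solution.
t^2 = 1 gives t = +/-1.

t = -1 or t = 1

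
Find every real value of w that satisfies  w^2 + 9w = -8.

w = -8 or w = -1

Bring every term to one side: w^2 + 9w + 8 = 0.
Factor: (w + 8)(w + 1) = 0.
So w = -8 or w = -1.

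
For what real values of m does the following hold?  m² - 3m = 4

Bring every term to one side: m² - 3m - 4 = 0.
Factor: (m - 4)(m + 1) = 0.
So m = 4 or m = -1.

m = -1 or m = 4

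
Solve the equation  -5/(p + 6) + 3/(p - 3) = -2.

Multiply both sides by (p + 6)(p - 3):
-5(p - 3) + 3(p + 6) = -2(p + 6)(p - 3).
Expand and collect terms: -2p² - 4p + 3 = 0.
By the quadratic formula, p = (4 ± √40) / -4, so p ≈ -2.5811 or p ≈ 0.5811.
Neither value makes a denominator zero (p ≠ -6, p ≠ 3), so both are valid.

p = -2.5811 or p = 0.5811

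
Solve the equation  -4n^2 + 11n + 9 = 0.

Discriminant: (11)^2 - 4*(-4)*9 = 265.
Quadratic formula: n = (-11 +/- sqrt(265)) / (-8).
So n = 11/8 - sqrt(265)/8 ~= -0.6599 or n = 11/8 + sqrt(265)/8 ~= 3.4099.

n = -0.6599 or n = 3.4099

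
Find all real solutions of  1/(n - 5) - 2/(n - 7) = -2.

Multiply both sides by (n - 5)(n - 7):
(n - 7) - 2(n - 5) = -2(n - 5)(n - 7).
Expand and collect terms: -2n² + 25n - 73 = 0.
By the quadratic formula, n = (-25 ± √41) / -4, so n ≈ 4.6492 or n ≈ 7.8508.
Neither value makes a denominator zero (n ≠ 5, n ≠ 7), so both are valid.

n = 4.6492 or n = 7.8508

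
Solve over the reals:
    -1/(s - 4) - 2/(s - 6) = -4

Multiply both sides by (s - 4)(s - 6):
-(s - 6) - 2(s - 4) = -4(s - 4)(s - 6).
Expand and collect terms: -4s^2 + 43s - 110 = 0.
By the quadratic formula, s = (-43 +/- sqrt(89)) / -8, so s ~= 4.1958 or s ~= 6.5542.
Neither value makes a denominator zero (s != 4, s != 6), so both are valid.

s = 4.1958 or s = 6.5542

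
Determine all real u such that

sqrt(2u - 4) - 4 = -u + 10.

u = 10

Isolate the radical: sqrt(2u - 4) = -u + 14.
Square both sides: 2u - 4 = (-u + 14)^2.
Expand and rearrange: u^2 - 30u + 200 = 0.
Solving gives u = 20 or u = 10.
Check each candidate in the original equation:
  u = 20: sqrt(36) = 6, while -u + 14 = -6 — extraneous.
  u = 10: sqrt(16) = 4, while -u + 14 = 4 — valid.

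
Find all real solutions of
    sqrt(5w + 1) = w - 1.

Square both sides: 5w + 1 = (w - 1)^2.
Expand and rearrange: w^2 - 7w = 0.
Solving gives w = 7 or w = 0.
Check each candidate in the original equation:
  w = 7: sqrt(36) = 6, while w - 1 = 6 — valid.
  w = 0: sqrt(1) = 1, while w - 1 = -1 — extraneous.

w = 7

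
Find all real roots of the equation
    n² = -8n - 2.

n = -7.7417 or n = -0.2583

Rearrange to standard form: n² + 8n + 2 = 0.
Discriminant: (8)² − 4·1·2 = 56.
Quadratic formula: n = (-8 ± √56) / 2.
So n = -4 + √(14) ≈ -0.2583 or n = -4 - √(14) ≈ -7.7417.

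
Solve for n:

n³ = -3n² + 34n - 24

Rearrange: n³ + 3n² - 34n + 24 = 0.
Possible rational roots are divisors of 24. Testing n = 4 gives 0, so (n - 4) is a factor.
Divide: n³ + 3n² - 34n + 24 = (n - 4)(n² + 7n - 6).
Apply the quadratic formula to n² + 7n - 6 = 0: n = (-7 ± √73)/2, i.e. n ≈ 0.772 or n ≈ -7.772.

n = -7.772 or n = 0.772 or n = 4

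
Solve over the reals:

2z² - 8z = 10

z = -1 or z = 5

Bring every term to one side: 2z² - 8z - 10 = 0.
Factor: 2(z - 5)(z + 1) = 0.
So z = 5 or z = -1.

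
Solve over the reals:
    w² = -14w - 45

w = -9 or w = -5

Bring every term to one side: w² + 14w + 45 = 0.
Factor: (w + 9)(w + 5) = 0.
So w = -9 or w = -5.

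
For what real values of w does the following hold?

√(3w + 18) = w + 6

w = -6 or w = -3

Square both sides: 3w + 18 = (w + 6)².
Expand and rearrange: w² + 9w + 18 = 0.
Solving gives w = -3 or w = -6.
Check each candidate in the original equation:
  w = -3: √(9) = 3, while w + 6 = 3 — valid.
  w = -6: √(0) = 0, while w + 6 = 0 — valid.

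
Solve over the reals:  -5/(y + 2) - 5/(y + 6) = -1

Multiply both sides by (y + 2)(y + 6):
-5(y + 6) - 5(y + 2) = -(y + 2)(y + 6).
Expand and collect terms: -y² + 2y + 28 = 0.
By the quadratic formula, y = (-2 ± √116) / -2, so y ≈ -4.3852 or y ≈ 6.3852.
Neither value makes a denominator zero (y ≠ -2, y ≠ -6), so both are valid.

y = -4.3852 or y = 6.3852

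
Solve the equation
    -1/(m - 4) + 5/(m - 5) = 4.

Multiply both sides by (m - 4)(m - 5):
-(m - 5) + 5(m - 4) = 4(m - 4)(m - 5).
Expand and collect terms: 4m² - 40m + 95 = 0.
By the quadratic formula, m = (40 ± √80) / 8, so m ≈ 6.118 or m ≈ 3.882.
Neither value makes a denominator zero (m ≠ 4, m ≠ 5), so both are valid.

m = 3.882 or m = 6.118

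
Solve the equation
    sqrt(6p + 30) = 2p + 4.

Square both sides: 6p + 30 = (2p + 4)^2.
Expand and rearrange: 4p^2 + 10p - 14 = 0.
Solving gives p = 1 or p = -3.5.
Check each candidate in the original equation:
  p = 1: sqrt(36) = 6, while 2p + 4 = 6 — valid.
  p = -3.5: sqrt(9) = 3, while 2p + 4 = -3 — extraneous.

p = 1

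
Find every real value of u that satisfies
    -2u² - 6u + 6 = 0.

Discriminant: (-6)² − 4·(-2)·6 = 84.
Quadratic formula: u = (6 ± √84) / (-4).
So u = -√(21)/2 - 3/2 ≈ -3.7913 or u = -3/2 + √(21)/2 ≈ 0.7913.

u = -3.7913 or u = 0.7913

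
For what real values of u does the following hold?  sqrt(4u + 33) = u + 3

Square both sides: 4u + 33 = (u + 3)^2.
Expand and rearrange: u^2 + 2u - 24 = 0.
Solving gives u = 4 or u = -6.
Check each candidate in the original equation:
  u = 4: sqrt(49) = 7, while u + 3 = 7 — valid.
  u = -6: sqrt(9) = 3, while u + 3 = -3 — extraneous.

u = 4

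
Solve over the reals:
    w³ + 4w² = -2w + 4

Rearrange: w³ + 4w² + 2w - 4 = 0.
Possible rational roots are divisors of -4. Testing w = -2 gives 0, so (w + 2) is a factor.
Divide: w³ + 4w² + 2w - 4 = (w + 2)(w² + 2w - 2).
Apply the quadratic formula to w² + 2w - 2 = 0: w = (-2 ± √12)/2, i.e. w ≈ 0.7321 or w ≈ -2.7321.

w = -2.7321 or w = -2 or w = 0.7321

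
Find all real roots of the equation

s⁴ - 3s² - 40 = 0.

Let u = s². The equation becomes u² - 3u - 40 = 0.
Factor: (u - 8)(u + 5) = 0, so u = 8 or u = -5.
s² = 8 gives s = ±2·√(2) ≈ ±2.8284.
s² = -5 < 0 has no real solution.

s = -2.8284 or s = 2.8284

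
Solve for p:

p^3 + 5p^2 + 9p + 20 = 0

Possible rational roots are divisors of 20. Testing p = -4 gives 0, so (p + 4) is a factor.
Divide: p^3 + 5p^2 + 9p + 20 = (p + 4)(p^2 + p + 5).
The quadratic p^2 + p + 5 has discriminant -19 < 0, so no further real roots.

p = -4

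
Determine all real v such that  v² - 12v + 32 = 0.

Factor: (v - 8)(v - 4) = 0.
So v = 8 or v = 4.

v = 4 or v = 8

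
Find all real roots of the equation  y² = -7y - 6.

Bring every term to one side: y² + 7y + 6 = 0.
Factor: (y + 1)(y + 6) = 0.
So y = -1 or y = -6.

y = -6 or y = -1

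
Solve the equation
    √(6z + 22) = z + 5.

Square both sides: 6z + 22 = (z + 5)².
Expand and rearrange: z² + 4z + 3 = 0.
Solving gives z = -1 or z = -3.
Check each candidate in the original equation:
  z = -1: √(16) = 4, while z + 5 = 4 — valid.
  z = -3: √(4) = 2, while z + 5 = 2 — valid.

z = -3 or z = -1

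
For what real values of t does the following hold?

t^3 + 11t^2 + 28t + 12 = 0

Possible rational roots are divisors of 12. Testing t = -3 gives 0, so (t + 3) is a factor.
Divide: t^3 + 11t^2 + 28t + 12 = (t + 3)(t^2 + 8t + 4).
Apply the quadratic formula to t^2 + 8t + 4 = 0: t = (-8 +/- sqrt(48))/2, i.e. t ~= -0.5359 or t ~= -7.4641.

t = -7.4641 or t = -3 or t = -0.5359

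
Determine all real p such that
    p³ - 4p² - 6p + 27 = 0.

p = -2.5414 or p = 3 or p = 3.5414

Possible rational roots are divisors of 27. Testing p = 3 gives 0, so (p - 3) is a factor.
Divide: p³ - 4p² - 6p + 27 = (p - 3)(p² - p - 9).
Apply the quadratic formula to p² - p - 9 = 0: p = (1 ± √37)/2, i.e. p ≈ 3.5414 or p ≈ -2.5414.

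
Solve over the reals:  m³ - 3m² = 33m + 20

Rearrange: m³ - 3m² - 33m - 20 = 0.
Possible rational roots are divisors of -20. Testing m = -4 gives 0, so (m + 4) is a factor.
Divide: m³ - 3m² - 33m - 20 = (m + 4)(m² - 7m - 5).
Apply the quadratic formula to m² - 7m - 5 = 0: m = (7 ± √69)/2, i.e. m ≈ 7.6533 or m ≈ -0.6533.

m = -4 or m = -0.6533 or m = 7.6533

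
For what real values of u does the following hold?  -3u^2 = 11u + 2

Rearrange to standard form: -3u^2 - 11u - 2 = 0.
Discriminant: (-11)^2 - 4*(-3)*(-2) = 97.
Quadratic formula: u = (11 +/- sqrt(97)) / (-6).
So u = -11/6 - sqrt(97)/6 ~= -3.4748 or u = -11/6 + sqrt(97)/6 ~= -0.1919.

u = -3.4748 or u = -0.1919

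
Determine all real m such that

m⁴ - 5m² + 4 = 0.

Let u = m². The equation becomes u² - 5u + 4 = 0.
Factor: (u - 1)(u - 4) = 0, so u = 1 or u = 4.
m² = 1 gives m = ±1.
m² = 4 gives m = ±2.

m = -2 or m = -1 or m = 1 or m = 2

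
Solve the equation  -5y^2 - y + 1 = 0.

Discriminant: (-1)^2 - 4*(-5)*1 = 21.
Quadratic formula: y = (1 +/- sqrt(21)) / (-10).
So y = -sqrt(21)/10 - 1/10 ~= -0.5583 or y = -1/10 + sqrt(21)/10 ~= 0.3583.

y = -0.5583 or y = 0.3583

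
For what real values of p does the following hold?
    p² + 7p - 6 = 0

Discriminant: (7)² − 4·1·(-6) = 73.
Quadratic formula: p = (-7 ± √73) / 2.
So p = -7/2 + √(73)/2 ≈ 0.772 or p = -√(73)/2 - 7/2 ≈ -7.772.

p = -7.772 or p = 0.772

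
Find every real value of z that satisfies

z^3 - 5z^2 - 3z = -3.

Rearrange: z^3 - 5z^2 - 3z + 3 = 0.
Possible rational roots are divisors of 3. Testing z = -1 gives 0, so (z + 1) is a factor.
Divide: z^3 - 5z^2 - 3z + 3 = (z + 1)(z^2 - 6z + 3).
Apply the quadratic formula to z^2 - 6z + 3 = 0: z = (6 +/- sqrt(24))/2, i.e. z ~= 5.4495 or z ~= 0.5505.

z = -1 or z = 0.5505 or z = 5.4495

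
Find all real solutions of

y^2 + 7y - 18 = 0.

Factor: (y - 2)(y + 9) = 0.
So y = 2 or y = -9.

y = -9 or y = 2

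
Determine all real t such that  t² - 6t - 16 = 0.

Factor: (t + 2)(t - 8) = 0.
So t = -2 or t = 8.

t = -2 or t = 8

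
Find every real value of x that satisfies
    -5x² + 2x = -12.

x = -1.362 or x = 1.762

Rearrange to standard form: -5x² + 2x + 12 = 0.
Discriminant: (2)² − 4·(-5)·12 = 244.
Quadratic formula: x = (-2 ± √244) / (-10).
So x = 1/5 - √(61)/5 ≈ -1.362 or x = 1/5 + √(61)/5 ≈ 1.762.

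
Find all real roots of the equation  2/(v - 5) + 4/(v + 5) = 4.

v = -4.0523 or v = 5.5523

Multiply both sides by (v - 5)(v + 5):
2(v + 5) + 4(v - 5) = 4(v - 5)(v + 5).
Expand and collect terms: 4v^2 - 6v - 90 = 0.
By the quadratic formula, v = (6 +/- sqrt(1476)) / 8, so v ~= 5.5523 or v ~= -4.0523.
Neither value makes a denominator zero (v != 5, v != -5), so both are valid.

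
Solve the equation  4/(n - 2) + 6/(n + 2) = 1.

n = 0 or n = 10

Multiply both sides by (n - 2)(n + 2):
4(n + 2) + 6(n - 2) = (n - 2)(n + 2).
Expand and collect terms: n^2 - 10n = 0.
Factor or apply the quadratic formula: n = 10 or n = 0.
Neither value makes a denominator zero (n != 2, n != -2), so both are valid.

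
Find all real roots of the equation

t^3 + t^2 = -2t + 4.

Rearrange: t^3 + t^2 + 2t - 4 = 0.
Possible rational roots are divisors of -4. Testing t = 1 gives 0, so (t - 1) is a factor.
Divide: t^3 + t^2 + 2t - 4 = (t - 1)(t^2 + 2t + 4).
The quadratic t^2 + 2t + 4 has discriminant -12 < 0, so no further real roots.

t = 1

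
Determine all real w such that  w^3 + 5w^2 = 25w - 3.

w = -8.1231 or w = 0.1231 or w = 3

Rearrange: w^3 + 5w^2 - 25w + 3 = 0.
Possible rational roots are divisors of 3. Testing w = 3 gives 0, so (w - 3) is a factor.
Divide: w^3 + 5w^2 - 25w + 3 = (w - 3)(w^2 + 8w - 1).
Apply the quadratic formula to w^2 + 8w - 1 = 0: w = (-8 +/- sqrt(68))/2, i.e. w ~= 0.1231 or w ~= -8.1231.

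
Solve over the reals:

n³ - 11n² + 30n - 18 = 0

n = 0.8377 or n = 3 or n = 7.1623

Possible rational roots are divisors of -18. Testing n = 3 gives 0, so (n - 3) is a factor.
Divide: n³ - 11n² + 30n - 18 = (n - 3)(n² - 8n + 6).
Apply the quadratic formula to n² - 8n + 6 = 0: n = (8 ± √40)/2, i.e. n ≈ 7.1623 or n ≈ 0.8377.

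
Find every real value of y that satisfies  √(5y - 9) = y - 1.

y = 2 or y = 5

Square both sides: 5y - 9 = (y - 1)².
Expand and rearrange: y² - 7y + 10 = 0.
Solving gives y = 5 or y = 2.
Check each candidate in the original equation:
  y = 5: √(16) = 4, while y - 1 = 4 — valid.
  y = 2: √(1) = 1, while y - 1 = 1 — valid.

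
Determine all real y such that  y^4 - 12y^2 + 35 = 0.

y = -2.6458 or y = -2.2361 or y = 2.2361 or y = 2.6458

Let u = y^2. The equation becomes u^2 - 12u + 35 = 0.
Factor: (u - 7)(u - 5) = 0, so u = 7 or u = 5.
y^2 = 7 gives y = +/-sqrt(7) ~= +/-2.6458.
y^2 = 5 gives y = +/-sqrt(5) ~= +/-2.2361.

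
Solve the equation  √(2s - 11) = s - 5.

Square both sides: 2s - 11 = (s - 5)².
Expand and rearrange: s² - 12s + 36 = 0.
This gives the repeated root s = 6.
Check in the original equation:
  s = 6: √(1) = 1, while s - 5 = 1 — valid.

s = 6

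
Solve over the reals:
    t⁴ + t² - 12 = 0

t = -1.7321 or t = 1.7321

Let u = t². The equation becomes u² + u - 12 = 0.
Factor: (u + 4)(u - 3) = 0, so u = -4 or u = 3.
t² = -4 < 0 has no real solution.
t² = 3 gives t = ±√(3) ≈ ±1.7321.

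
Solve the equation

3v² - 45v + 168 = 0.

v = 7 or v = 8

Factor: 3(v - 8)(v - 7) = 0.
So v = 8 or v = 7.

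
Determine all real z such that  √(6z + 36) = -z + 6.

Square both sides: 6z + 36 = (-z + 6)².
Expand and rearrange: z² - 18z = 0.
Solving gives z = 18 or z = 0.
Check each candidate in the original equation:
  z = 18: √(144) = 12, while -z + 6 = -12 — extraneous.
  z = 0: √(36) = 6, while -z + 6 = 6 — valid.

z = 0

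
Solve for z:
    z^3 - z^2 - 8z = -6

Rearrange: z^3 - z^2 - 8z + 6 = 0.
Possible rational roots are divisors of 6. Testing z = 3 gives 0, so (z - 3) is a factor.
Divide: z^3 - z^2 - 8z + 6 = (z - 3)(z^2 + 2z - 2).
Apply the quadratic formula to z^2 + 2z - 2 = 0: z = (-2 +/- sqrt(12))/2, i.e. z ~= 0.7321 or z ~= -2.7321.

z = -2.7321 or z = 0.7321 or z = 3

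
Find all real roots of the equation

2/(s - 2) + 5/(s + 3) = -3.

s = -4.8465 or s = 1.5131

Multiply both sides by (s - 2)(s + 3):
2(s + 3) + 5(s - 2) = -3(s - 2)(s + 3).
Expand and collect terms: -3s² - 10s + 22 = 0.
By the quadratic formula, s = (10 ± √364) / -6, so s ≈ -4.8465 or s ≈ 1.5131.
Neither value makes a denominator zero (s ≠ 2, s ≠ -3), so both are valid.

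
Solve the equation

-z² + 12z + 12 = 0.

z = -0.9282 or z = 12.9282

Discriminant: (12)² − 4·(-1)·12 = 192.
Quadratic formula: z = (-12 ± √192) / (-2).
So z = 6 - 4·√(3) ≈ -0.9282 or z = 6 + 4·√(3) ≈ 12.9282.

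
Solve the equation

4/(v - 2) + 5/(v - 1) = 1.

Multiply both sides by (v - 2)(v - 1):
4(v - 1) + 5(v - 2) = (v - 2)(v - 1).
Expand and collect terms: v² - 12v + 16 = 0.
By the quadratic formula, v = (12 ± √80) / 2, so v ≈ 10.4721 or v ≈ 1.5279.
Neither value makes a denominator zero (v ≠ 2, v ≠ 1), so both are valid.

v = 1.5279 or v = 10.4721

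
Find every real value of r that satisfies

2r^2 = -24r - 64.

Bring every term to one side: 2r^2 + 24r + 64 = 0.
Factor: 2(r + 8)(r + 4) = 0.
So r = -8 or r = -4.

r = -8 or r = -4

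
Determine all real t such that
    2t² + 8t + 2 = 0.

t = -3.7321 or t = -0.2679

Discriminant: (8)² − 4·2·2 = 48.
Quadratic formula: t = (-8 ± √48) / 4.
So t = -2 + √(3) ≈ -0.2679 or t = -2 - √(3) ≈ -3.7321.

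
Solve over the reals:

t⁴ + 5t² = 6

t = -1 or t = 1

Let u = t². The equation becomes u² + 5u - 6 = 0.
Factor: (u + 6)(u - 1) = 0, so u = -6 or u = 1.
t² = -6 < 0 has no real solution.
t² = 1 gives t = ±1.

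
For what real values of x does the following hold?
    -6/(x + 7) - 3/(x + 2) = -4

Multiply both sides by (x + 7)(x + 2):
-6(x + 2) - 3(x + 7) = -4(x + 7)(x + 2).
Expand and collect terms: -4x² - 27x - 23 = 0.
Factor or apply the quadratic formula: x = -5.75 or x = -1.
Neither value makes a denominator zero (x ≠ -7, x ≠ -2), so both are valid.

x = -5.75 or x = -1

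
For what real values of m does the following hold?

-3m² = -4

Rearrange to standard form: -3m² + 4 = 0.
Discriminant: (0)² − 4·(-3)·4 = 48.
Quadratic formula: m = (0 ± √48) / (-6).
So m = -2·√(3)/3 ≈ -1.1547 or m = 2·√(3)/3 ≈ 1.1547.

m = -1.1547 or m = 1.1547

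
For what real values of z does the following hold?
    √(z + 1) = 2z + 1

z = 0

Square both sides: z + 1 = (2z + 1)².
Expand and rearrange: 4z² + 3z = 0.
Solving gives z = 0 or z = -0.75.
Check each candidate in the original equation:
  z = 0: √(1) = 1, while 2z + 1 = 1 — valid.
  z = -0.75: √(0.25) = 0.5, while 2z + 1 = -0.5 — extraneous.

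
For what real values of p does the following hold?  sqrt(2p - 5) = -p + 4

Square both sides: 2p - 5 = (-p + 4)^2.
Expand and rearrange: p^2 - 10p + 21 = 0.
Solving gives p = 7 or p = 3.
Check each candidate in the original equation:
  p = 7: sqrt(9) = 3, while -p + 4 = -3 — extraneous.
  p = 3: sqrt(1) = 1, while -p + 4 = 1 — valid.

p = 3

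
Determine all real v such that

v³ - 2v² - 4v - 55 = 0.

v = 5

Possible rational roots are divisors of -55. Testing v = 5 gives 0, so (v - 5) is a factor.
Divide: v³ - 2v² - 4v - 55 = (v - 5)(v² + 3v + 11).
The quadratic v² + 3v + 11 has discriminant -35 < 0, so no further real roots.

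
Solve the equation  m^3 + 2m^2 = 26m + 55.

Rearrange: m^3 + 2m^2 - 26m - 55 = 0.
Possible rational roots are divisors of -55. Testing m = -5 gives 0, so (m + 5) is a factor.
Divide: m^3 + 2m^2 - 26m - 55 = (m + 5)(m^2 - 3m - 11).
Apply the quadratic formula to m^2 - 3m - 11 = 0: m = (3 +/- sqrt(53))/2, i.e. m ~= 5.1401 or m ~= -2.1401.

m = -5 or m = -2.1401 or m = 5.1401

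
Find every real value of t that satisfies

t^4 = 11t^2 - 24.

Let u = t^2. The equation becomes u^2 - 11u + 24 = 0.
Factor: (u - 3)(u - 8) = 0, so u = 3 or u = 8.
t^2 = 3 gives t = +/-sqrt(3) ~= +/-1.7321.
t^2 = 8 gives t = +/-2*sqrt(2) ~= +/-2.8284.

t = -2.8284 or t = -1.7321 or t = 1.7321 or t = 2.8284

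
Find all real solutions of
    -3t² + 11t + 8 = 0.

Discriminant: (11)² − 4·(-3)·8 = 217.
Quadratic formula: t = (-11 ± √217) / (-6).
So t = 11/6 - √(217)/6 ≈ -0.6218 or t = 11/6 + √(217)/6 ≈ 4.2885.

t = -0.6218 or t = 4.2885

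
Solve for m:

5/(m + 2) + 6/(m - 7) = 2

m = -0.2329 or m = 10.7329

Multiply both sides by (m + 2)(m - 7):
5(m - 7) + 6(m + 2) = 2(m + 2)(m - 7).
Expand and collect terms: 2m^2 - 21m - 5 = 0.
By the quadratic formula, m = (21 +/- sqrt(481)) / 4, so m ~= 10.7329 or m ~= -0.2329.
Neither value makes a denominator zero (m != -2, m != 7), so both are valid.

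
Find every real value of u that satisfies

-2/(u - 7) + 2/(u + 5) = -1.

Multiply both sides by (u - 7)(u + 5):
-2(u + 5) + 2(u - 7) = -(u - 7)(u + 5).
Expand and collect terms: -u^2 + 2u + 59 = 0.
By the quadratic formula, u = (-2 +/- sqrt(240)) / -2, so u ~= -6.746 or u ~= 8.746.
Neither value makes a denominator zero (u != 7, u != -5), so both are valid.

u = -6.746 or u = 8.746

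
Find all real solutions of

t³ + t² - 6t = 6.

t = -2.4495 or t = -1 or t = 2.4495

Rearrange: t³ + t² - 6t - 6 = 0.
Possible rational roots are divisors of -6. Testing t = -1 gives 0, so (t + 1) is a factor.
Divide: t³ + t² - 6t - 6 = (t + 1)(t² - 6).
Apply the quadratic formula to t² - 6 = 0: t = (0 ± √24)/2, i.e. t ≈ 2.4495 or t ≈ -2.4495.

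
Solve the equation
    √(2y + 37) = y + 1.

y = 6

Square both sides: 2y + 37 = (y + 1)².
Expand and rearrange: y² - 36 = 0.
Solving gives y = 6 or y = -6.
Check each candidate in the original equation:
  y = 6: √(49) = 7, while y + 1 = 7 — valid.
  y = -6: √(25) = 5, while y + 1 = -5 — extraneous.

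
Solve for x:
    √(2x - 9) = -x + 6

Square both sides: 2x - 9 = (-x + 6)².
Expand and rearrange: x² - 14x + 45 = 0.
Solving gives x = 9 or x = 5.
Check each candidate in the original equation:
  x = 9: √(9) = 3, while -x + 6 = -3 — extraneous.
  x = 5: √(1) = 1, while -x + 6 = 1 — valid.

x = 5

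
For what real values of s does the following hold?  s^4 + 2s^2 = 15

s = -1.7321 or s = 1.7321

Let u = s^2. The equation becomes u^2 + 2u - 15 = 0.
Factor: (u + 5)(u - 3) = 0, so u = -5 or u = 3.
s^2 = -5 < 0 has no real solution.
s^2 = 3 gives s = +/-sqrt(3) ~= +/-1.7321.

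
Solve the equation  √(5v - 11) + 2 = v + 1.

Isolate the radical: √(5v - 11) = v - 1.
Square both sides: 5v - 11 = (v - 1)².
Expand and rearrange: v² - 7v + 12 = 0.
Solving gives v = 4 or v = 3.
Check each candidate in the original equation:
  v = 4: √(9) = 3, while v - 1 = 3 — valid.
  v = 3: √(4) = 2, while v - 1 = 2 — valid.

v = 3 or v = 4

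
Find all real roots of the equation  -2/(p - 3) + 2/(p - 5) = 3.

Multiply both sides by (p - 3)(p - 5):
-2(p - 5) + 2(p - 3) = 3(p - 3)(p - 5).
Expand and collect terms: 3p² - 24p + 41 = 0.
By the quadratic formula, p = (24 ± √84) / 6, so p ≈ 5.5275 or p ≈ 2.4725.
Neither value makes a denominator zero (p ≠ 3, p ≠ 5), so both are valid.

p = 2.4725 or p = 5.5275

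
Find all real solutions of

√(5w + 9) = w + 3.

w = -1 or w = 0

Square both sides: 5w + 9 = (w + 3)².
Expand and rearrange: w² + w = 0.
Solving gives w = 0 or w = -1.
Check each candidate in the original equation:
  w = 0: √(9) = 3, while w + 3 = 3 — valid.
  w = -1: √(4) = 2, while w + 3 = 2 — valid.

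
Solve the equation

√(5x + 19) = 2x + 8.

x = -3.75 or x = -3

Square both sides: 5x + 19 = (2x + 8)².
Expand and rearrange: 4x² + 27x + 45 = 0.
Solving gives x = -3 or x = -3.75.
Check each candidate in the original equation:
  x = -3: √(4) = 2, while 2x + 8 = 2 — valid.
  x = -3.75: √(0.25) = 0.5, while 2x + 8 = 0.5 — valid.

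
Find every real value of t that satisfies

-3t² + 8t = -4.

Rearrange to standard form: -3t² + 8t + 4 = 0.
Discriminant: (8)² − 4·(-3)·4 = 112.
Quadratic formula: t = (-8 ± √112) / (-6).
So t = 4/3 - 2·√(7)/3 ≈ -0.4305 or t = 4/3 + 2·√(7)/3 ≈ 3.0972.

t = -0.4305 or t = 3.0972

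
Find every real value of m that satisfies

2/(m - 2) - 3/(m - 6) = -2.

Multiply both sides by (m - 2)(m - 6):
2(m - 6) - 3(m - 2) = -2(m - 2)(m - 6).
Expand and collect terms: -2m^2 + 17m - 18 = 0.
By the quadratic formula, m = (-17 +/- sqrt(145)) / -4, so m ~= 1.2396 or m ~= 7.2604.
Neither value makes a denominator zero (m != 2, m != 6), so both are valid.

m = 1.2396 or m = 7.2604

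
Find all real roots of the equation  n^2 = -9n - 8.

n = -8 or n = -1

Bring every term to one side: n^2 + 9n + 8 = 0.
Factor: (n + 1)(n + 8) = 0.
So n = -1 or n = -8.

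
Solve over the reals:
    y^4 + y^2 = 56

y = -2.6458 or y = 2.6458

Let u = y^2. The equation becomes u^2 + u - 56 = 0.
Factor: (u + 8)(u - 7) = 0, so u = -8 or u = 7.
y^2 = -8 < 0 has no real solution.
y^2 = 7 gives y = +/-sqrt(7) ~= +/-2.6458.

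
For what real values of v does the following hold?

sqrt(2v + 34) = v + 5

v = 1

Square both sides: 2v + 34 = (v + 5)^2.
Expand and rearrange: v^2 + 8v - 9 = 0.
Solving gives v = 1 or v = -9.
Check each candidate in the original equation:
  v = 1: sqrt(36) = 6, while v + 5 = 6 — valid.
  v = -9: sqrt(16) = 4, while v + 5 = -4 — extraneous.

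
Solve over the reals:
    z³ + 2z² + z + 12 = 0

z = -3

Possible rational roots are divisors of 12. Testing z = -3 gives 0, so (z + 3) is a factor.
Divide: z³ + 2z² + z + 12 = (z + 3)(z² - z + 4).
The quadratic z² - z + 4 has discriminant -15 < 0, so no further real roots.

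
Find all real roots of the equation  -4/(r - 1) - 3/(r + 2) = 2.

Multiply both sides by (r - 1)(r + 2):
-4(r + 2) - 3(r - 1) = 2(r - 1)(r + 2).
Expand and collect terms: 2r^2 + 9r + 1 = 0.
By the quadratic formula, r = (-9 +/- sqrt(73)) / 4, so r ~= -0.114 or r ~= -4.386.
Neither value makes a denominator zero (r != 1, r != -2), so both are valid.

r = -4.386 or r = -0.114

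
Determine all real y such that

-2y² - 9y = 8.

Rearrange to standard form: -2y² - 9y - 8 = 0.
Discriminant: (-9)² − 4·(-2)·(-8) = 17.
Quadratic formula: y = (9 ± √17) / (-4).
So y = -9/4 - √(17)/4 ≈ -3.2808 or y = -9/4 + √(17)/4 ≈ -1.2192.

y = -3.2808 or y = -1.2192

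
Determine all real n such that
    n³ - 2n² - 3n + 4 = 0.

Possible rational roots are divisors of 4. Testing n = 1 gives 0, so (n - 1) is a factor.
Divide: n³ - 2n² - 3n + 4 = (n - 1)(n² - n - 4).
Apply the quadratic formula to n² - n - 4 = 0: n = (1 ± √17)/2, i.e. n ≈ 2.5616 or n ≈ -1.5616.

n = -1.5616 or n = 1 or n = 2.5616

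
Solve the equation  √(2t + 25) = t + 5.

t = 0

Square both sides: 2t + 25 = (t + 5)².
Expand and rearrange: t² + 8t = 0.
Solving gives t = 0 or t = -8.
Check each candidate in the original equation:
  t = 0: √(25) = 5, while t + 5 = 5 — valid.
  t = -8: √(9) = 3, while t + 5 = -3 — extraneous.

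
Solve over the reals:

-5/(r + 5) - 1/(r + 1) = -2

r = -3 or r = 0

Multiply both sides by (r + 5)(r + 1):
-5(r + 1) - (r + 5) = -2(r + 5)(r + 1).
Expand and collect terms: -2r² - 6r = 0.
Factor or apply the quadratic formula: r = -3 or r = 0.
Neither value makes a denominator zero (r ≠ -5, r ≠ -1), so both are valid.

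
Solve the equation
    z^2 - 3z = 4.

z = -1 or z = 4

Bring every term to one side: z^2 - 3z - 4 = 0.
Factor: (z + 1)(z - 4) = 0.
So z = -1 or z = 4.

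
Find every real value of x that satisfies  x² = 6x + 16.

x = -2 or x = 8

Bring every term to one side: x² - 6x - 16 = 0.
Factor: (x - 8)(x + 2) = 0.
So x = 8 or x = -2.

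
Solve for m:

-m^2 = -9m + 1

Rearrange to standard form: -m^2 + 9m - 1 = 0.
Discriminant: (9)^2 - 4*(-1)*(-1) = 77.
Quadratic formula: m = (-9 +/- sqrt(77)) / (-2).
So m = 9/2 - sqrt(77)/2 ~= 0.1125 or m = sqrt(77)/2 + 9/2 ~= 8.8875.

m = 0.1125 or m = 8.8875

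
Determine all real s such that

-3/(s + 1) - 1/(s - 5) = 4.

s = -1.7787 or s = 4.7787

Multiply both sides by (s + 1)(s - 5):
-3(s - 5) - (s + 1) = 4(s + 1)(s - 5).
Expand and collect terms: 4s^2 - 12s - 34 = 0.
By the quadratic formula, s = (12 +/- sqrt(688)) / 8, so s ~= 4.7787 or s ~= -1.7787.
Neither value makes a denominator zero (s != -1, s != 5), so both are valid.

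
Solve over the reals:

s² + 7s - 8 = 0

Factor: (s - 1)(s + 8) = 0.
So s = 1 or s = -8.

s = -8 or s = 1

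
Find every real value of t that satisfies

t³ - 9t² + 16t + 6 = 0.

t = -0.3166 or t = 3 or t = 6.3166

Possible rational roots are divisors of 6. Testing t = 3 gives 0, so (t - 3) is a factor.
Divide: t³ - 9t² + 16t + 6 = (t - 3)(t² - 6t - 2).
Apply the quadratic formula to t² - 6t - 2 = 0: t = (6 ± √44)/2, i.e. t ≈ 6.3166 or t ≈ -0.3166.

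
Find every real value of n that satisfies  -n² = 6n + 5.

n = -5 or n = -1

Bring every term to one side: -n² - 6n - 5 = 0.
Factor: -1(n + 1)(n + 5) = 0.
So n = -1 or n = -5.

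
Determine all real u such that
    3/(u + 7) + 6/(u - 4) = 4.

Multiply both sides by (u + 7)(u - 4):
3(u - 4) + 6(u + 7) = 4(u + 7)(u - 4).
Expand and collect terms: 4u² + 3u - 142 = 0.
By the quadratic formula, u = (-3 ± √2281) / 8, so u ≈ 5.595 or u ≈ -6.345.
Neither value makes a denominator zero (u ≠ -7, u ≠ 4), so both are valid.

u = -6.345 or u = 5.595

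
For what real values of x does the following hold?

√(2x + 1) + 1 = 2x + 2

Isolate the radical: √(2x + 1) = 2x + 1.
Square both sides: 2x + 1 = (2x + 1)².
Expand and rearrange: 4x² + 2x = 0.
Solving gives x = 0 or x = -0.5.
Check each candidate in the original equation:
  x = 0: √(1) = 1, while 2x + 1 = 1 — valid.
  x = -0.5: √(0) = 0, while 2x + 1 = 0 — valid.

x = -0.5 or x = 0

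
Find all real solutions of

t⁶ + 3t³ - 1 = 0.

Let u = t³. The equation becomes u² + 3u - 1 = 0.
By the quadratic formula, u = -3/2 + √(13)/2 or u = -√(13)/2 - 3/2.
t³ = -3/2 + √(13)/2 gives t = ∛(-3/2 + √(13)/2) ≈ 0.6715.
t³ = -√(13)/2 - 3/2 gives t = -∛(3/2 + √(13)/2) ≈ -1.4892.

t = -1.4892 or t = 0.6715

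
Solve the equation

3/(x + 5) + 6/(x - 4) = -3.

Multiply both sides by (x + 5)(x - 4):
3(x - 4) + 6(x + 5) = -3(x + 5)(x - 4).
Expand and collect terms: -3x^2 - 12x + 42 = 0.
By the quadratic formula, x = (12 +/- sqrt(648)) / -6, so x ~= -6.2426 or x ~= 2.2426.
Neither value makes a denominator zero (x != -5, x != 4), so both are valid.

x = -6.2426 or x = 2.2426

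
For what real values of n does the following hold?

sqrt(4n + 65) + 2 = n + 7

n = 4

Isolate the radical: sqrt(4n + 65) = n + 5.
Square both sides: 4n + 65 = (n + 5)^2.
Expand and rearrange: n^2 + 6n - 40 = 0.
Solving gives n = 4 or n = -10.
Check each candidate in the original equation:
  n = 4: sqrt(81) = 9, while n + 5 = 9 — valid.
  n = -10: sqrt(25) = 5, while n + 5 = -5 — extraneous.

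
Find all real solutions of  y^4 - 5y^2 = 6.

y = -2.4495 or y = 2.4495

Let u = y^2. The equation becomes u^2 - 5u - 6 = 0.
Factor: (u + 1)(u - 6) = 0, so u = -1 or u = 6.
y^2 = -1 < 0 has no real solution.
y^2 = 6 gives y = +/-sqrt(6) ~= +/-2.4495.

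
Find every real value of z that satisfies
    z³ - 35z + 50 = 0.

z = -6.5311 or z = 1.5311 or z = 5

Possible rational roots are divisors of 50. Testing z = 5 gives 0, so (z - 5) is a factor.
Divide: z³ - 35z + 50 = (z - 5)(z² + 5z - 10).
Apply the quadratic formula to z² + 5z - 10 = 0: z = (-5 ± √65)/2, i.e. z ≈ 1.5311 or z ≈ -6.5311.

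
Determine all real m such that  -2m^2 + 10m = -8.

Rearrange to standard form: -2m^2 + 10m + 8 = 0.
Discriminant: (10)^2 - 4*(-2)*8 = 164.
Quadratic formula: m = (-10 +/- sqrt(164)) / (-4).
So m = 5/2 - sqrt(41)/2 ~= -0.7016 or m = 5/2 + sqrt(41)/2 ~= 5.7016.

m = -0.7016 or m = 5.7016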